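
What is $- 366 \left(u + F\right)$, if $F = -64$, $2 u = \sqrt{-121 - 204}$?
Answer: $23424 - 915 i \sqrt{13} \approx 23424.0 - 3299.1 i$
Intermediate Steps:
$u = \frac{5 i \sqrt{13}}{2}$ ($u = \frac{\sqrt{-121 - 204}}{2} = \frac{\sqrt{-325}}{2} = \frac{5 i \sqrt{13}}{2} \approx 9.0139 i$)
$- 366 \left(u + F\right) = - 366 \left(\frac{5 i \sqrt{13}}{2} - 64\right) = - 366 \left(-64 + \frac{5 i \sqrt{13}}{2}\right) = 23424 - 915 i \sqrt{13}$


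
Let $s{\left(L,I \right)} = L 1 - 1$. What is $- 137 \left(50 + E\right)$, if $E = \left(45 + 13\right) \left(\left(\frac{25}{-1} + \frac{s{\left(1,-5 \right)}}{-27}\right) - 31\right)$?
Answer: $438126$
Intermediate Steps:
$s{\left(L,I \right)} = -1 + L$ ($s{\left(L,I \right)} = L - 1 = -1 + L$)
$E = -3248$ ($E = \left(45 + 13\right) \left(\left(\frac{25}{-1} + \frac{-1 + 1}{-27}\right) - 31\right) = 58 \left(\left(25 \left(-1\right) + 0 \left(- \frac{1}{27}\right)\right) - 31\right) = 58 \left(\left(-25 + 0\right) - 31\right) = 58 \left(-25 - 31\right) = 58 \left(-56\right) = -3248$)
$- 137 \left(50 + E\right) = - 137 \left(50 - 3248\right) = \left(-137\right) \left(-3198\right) = 438126$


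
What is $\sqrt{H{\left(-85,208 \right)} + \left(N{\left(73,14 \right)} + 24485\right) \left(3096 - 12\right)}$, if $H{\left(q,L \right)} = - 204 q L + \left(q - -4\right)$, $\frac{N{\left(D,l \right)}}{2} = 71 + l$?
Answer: $\sqrt{79642659} \approx 8924.3$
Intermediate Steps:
$N{\left(D,l \right)} = 142 + 2 l$ ($N{\left(D,l \right)} = 2 \left(71 + l\right) = 142 + 2 l$)
$H{\left(q,L \right)} = 4 + q - 204 L q$ ($H{\left(q,L \right)} = - 204 L q + \left(q + 4\right) = - 204 L q + \left(4 + q\right) = 4 + q - 204 L q$)
$\sqrt{H{\left(-85,208 \right)} + \left(N{\left(73,14 \right)} + 24485\right) \left(3096 - 12\right)} = \sqrt{\left(4 - 85 - 42432 \left(-85\right)\right) + \left(\left(142 + 2 \cdot 14\right) + 24485\right) \left(3096 - 12\right)} = \sqrt{\left(4 - 85 + 3606720\right) + \left(\left(142 + 28\right) + 24485\right) 3084} = \sqrt{3606639 + \left(170 + 24485\right) 3084} = \sqrt{3606639 + 24655 \cdot 3084} = \sqrt{3606639 + 76036020} = \sqrt{79642659}$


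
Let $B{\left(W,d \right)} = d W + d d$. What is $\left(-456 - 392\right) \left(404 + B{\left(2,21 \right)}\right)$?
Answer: $-752176$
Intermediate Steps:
$B{\left(W,d \right)} = d^{2} + W d$ ($B{\left(W,d \right)} = W d + d^{2} = d^{2} + W d$)
$\left(-456 - 392\right) \left(404 + B{\left(2,21 \right)}\right) = \left(-456 - 392\right) \left(404 + 21 \left(2 + 21\right)\right) = - 848 \left(404 + 21 \cdot 23\right) = - 848 \left(404 + 483\right) = \left(-848\right) 887 = -752176$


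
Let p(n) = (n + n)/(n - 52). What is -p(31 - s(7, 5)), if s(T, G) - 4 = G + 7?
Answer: 30/37 ≈ 0.81081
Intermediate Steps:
s(T, G) = 11 + G (s(T, G) = 4 + (G + 7) = 4 + (7 + G) = 11 + G)
p(n) = 2*n/(-52 + n) (p(n) = (2*n)/(-52 + n) = 2*n/(-52 + n))
-p(31 - s(7, 5)) = -2*(31 - (11 + 5))/(-52 + (31 - (11 + 5))) = -2*(31 - 1*16)/(-52 + (31 - 1*16)) = -2*(31 - 16)/(-52 + (31 - 16)) = -2*15/(-52 + 15) = -2*15/(-37) = -2*15*(-1)/37 = -1*(-30/37) = 30/37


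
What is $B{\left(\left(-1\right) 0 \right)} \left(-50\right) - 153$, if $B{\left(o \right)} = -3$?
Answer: $-3$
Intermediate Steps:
$B{\left(\left(-1\right) 0 \right)} \left(-50\right) - 153 = \left(-3\right) \left(-50\right) - 153 = 150 - 153 = -3$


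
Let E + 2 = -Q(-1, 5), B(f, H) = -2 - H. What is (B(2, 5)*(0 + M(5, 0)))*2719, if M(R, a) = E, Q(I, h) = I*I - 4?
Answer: -19033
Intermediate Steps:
Q(I, h) = -4 + I² (Q(I, h) = I² - 4 = -4 + I²)
E = 1 (E = -2 - (-4 + (-1)²) = -2 - (-4 + 1) = -2 - 1*(-3) = -2 + 3 = 1)
M(R, a) = 1
(B(2, 5)*(0 + M(5, 0)))*2719 = ((-2 - 1*5)*(0 + 1))*2719 = ((-2 - 5)*1)*2719 = -7*1*2719 = -7*2719 = -19033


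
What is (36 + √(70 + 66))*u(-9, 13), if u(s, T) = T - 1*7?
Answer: 216 + 12*√34 ≈ 285.97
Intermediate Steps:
u(s, T) = -7 + T (u(s, T) = T - 7 = -7 + T)
(36 + √(70 + 66))*u(-9, 13) = (36 + √(70 + 66))*(-7 + 13) = (36 + √136)*6 = (36 + 2*√34)*6 = 216 + 12*√34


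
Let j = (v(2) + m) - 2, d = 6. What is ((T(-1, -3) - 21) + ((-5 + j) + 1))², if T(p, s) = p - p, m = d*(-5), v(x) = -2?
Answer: 3481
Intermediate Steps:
m = -30 (m = 6*(-5) = -30)
T(p, s) = 0
j = -34 (j = (-2 - 30) - 2 = -32 - 2 = -34)
((T(-1, -3) - 21) + ((-5 + j) + 1))² = ((0 - 21) + ((-5 - 34) + 1))² = (-21 + (-39 + 1))² = (-21 - 38)² = (-59)² = 3481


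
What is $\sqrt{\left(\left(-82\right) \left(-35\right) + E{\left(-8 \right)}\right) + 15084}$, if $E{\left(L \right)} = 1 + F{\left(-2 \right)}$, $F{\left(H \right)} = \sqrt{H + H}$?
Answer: $\sqrt{17955 + 2 i} \approx 134.0 + 0.0075 i$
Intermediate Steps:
$F{\left(H \right)} = \sqrt{2} \sqrt{H}$ ($F{\left(H \right)} = \sqrt{2 H} = \sqrt{2} \sqrt{H}$)
$E{\left(L \right)} = 1 + 2 i$ ($E{\left(L \right)} = 1 + \sqrt{2} \sqrt{-2} = 1 + \sqrt{2} i \sqrt{2} = 1 + 2 i$)
$\sqrt{\left(\left(-82\right) \left(-35\right) + E{\left(-8 \right)}\right) + 15084} = \sqrt{\left(\left(-82\right) \left(-35\right) + \left(1 + 2 i\right)\right) + 15084} = \sqrt{\left(2870 + \left(1 + 2 i\right)\right) + 15084} = \sqrt{\left(2871 + 2 i\right) + 15084} = \sqrt{17955 + 2 i}$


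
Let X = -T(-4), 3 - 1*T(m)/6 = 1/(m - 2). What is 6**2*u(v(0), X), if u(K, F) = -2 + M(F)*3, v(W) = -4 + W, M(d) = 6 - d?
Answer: 2628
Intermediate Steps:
T(m) = 18 - 6/(-2 + m) (T(m) = 18 - 6/(m - 2) = 18 - 6/(-2 + m))
X = -19 (X = -6*(-7 + 3*(-4))/(-2 - 4) = -6*(-7 - 12)/(-6) = -6*(-1)*(-19)/6 = -1*19 = -19)
u(K, F) = 16 - 3*F (u(K, F) = -2 + (6 - F)*3 = -2 + (18 - 3*F) = 16 - 3*F)
6**2*u(v(0), X) = 6**2*(16 - 3*(-19)) = 36*(16 + 57) = 36*73 = 2628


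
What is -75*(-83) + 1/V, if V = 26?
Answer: 161851/26 ≈ 6225.0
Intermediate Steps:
-75*(-83) + 1/V = -75*(-83) + 1/26 = 6225 + 1/26 = 161851/26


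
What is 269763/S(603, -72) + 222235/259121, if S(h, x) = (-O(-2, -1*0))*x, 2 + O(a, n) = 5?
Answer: 23316420361/18656712 ≈ 1249.8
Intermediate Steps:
O(a, n) = 3 (O(a, n) = -2 + 5 = 3)
S(h, x) = -3*x (S(h, x) = (-1*3)*x = -3*x)
269763/S(603, -72) + 222235/259121 = 269763/((-3*(-72))) + 222235/259121 = 269763/216 + 222235*(1/259121) = 269763*(1/216) + 222235/259121 = 89921/72 + 222235/259121 = 23316420361/18656712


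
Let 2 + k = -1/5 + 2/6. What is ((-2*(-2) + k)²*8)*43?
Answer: 352256/225 ≈ 1565.6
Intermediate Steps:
k = -28/15 (k = -2 + (-1/5 + 2/6) = -2 + (-1*⅕ + 2*(⅙)) = -2 + (-⅕ + ⅓) = -2 + 2/15 = -28/15 ≈ -1.8667)
((-2*(-2) + k)²*8)*43 = ((-2*(-2) - 28/15)²*8)*43 = ((4 - 28/15)²*8)*43 = ((32/15)²*8)*43 = ((1024/225)*8)*43 = (8192/225)*43 = 352256/225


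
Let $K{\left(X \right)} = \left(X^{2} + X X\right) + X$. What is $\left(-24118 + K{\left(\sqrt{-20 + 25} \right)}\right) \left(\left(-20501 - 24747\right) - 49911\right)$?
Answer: $2294093172 - 95159 \sqrt{5} \approx 2.2939 \cdot 10^{9}$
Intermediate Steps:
$K{\left(X \right)} = X + 2 X^{2}$ ($K{\left(X \right)} = \left(X^{2} + X^{2}\right) + X = 2 X^{2} + X = X + 2 X^{2}$)
$\left(-24118 + K{\left(\sqrt{-20 + 25} \right)}\right) \left(\left(-20501 - 24747\right) - 49911\right) = \left(-24118 + \sqrt{-20 + 25} \left(1 + 2 \sqrt{-20 + 25}\right)\right) \left(\left(-20501 - 24747\right) - 49911\right) = \left(-24118 + \sqrt{5} \left(1 + 2 \sqrt{5}\right)\right) \left(\left(-20501 - 24747\right) - 49911\right) = \left(-24118 + \sqrt{5} \left(1 + 2 \sqrt{5}\right)\right) \left(-45248 - 49911\right) = \left(-24118 + \sqrt{5} \left(1 + 2 \sqrt{5}\right)\right) \left(-95159\right) = 2295044762 - 95159 \sqrt{5} \left(1 + 2 \sqrt{5}\right)$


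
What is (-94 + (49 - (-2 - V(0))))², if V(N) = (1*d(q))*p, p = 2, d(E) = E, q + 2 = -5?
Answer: 3249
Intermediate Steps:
q = -7 (q = -2 - 5 = -7)
V(N) = -14 (V(N) = (1*(-7))*2 = -7*2 = -14)
(-94 + (49 - (-2 - V(0))))² = (-94 + (49 - (-2 - 1*(-14))))² = (-94 + (49 - (-2 + 14)))² = (-94 + (49 - 1*12))² = (-94 + (49 - 12))² = (-94 + 37)² = (-57)² = 3249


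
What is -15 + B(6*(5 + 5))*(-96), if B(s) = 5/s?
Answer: -23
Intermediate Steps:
-15 + B(6*(5 + 5))*(-96) = -15 + (5/((6*(5 + 5))))*(-96) = -15 + (5/((6*10)))*(-96) = -15 + (5/60)*(-96) = -15 + (5*(1/60))*(-96) = -15 + (1/12)*(-96) = -15 - 8 = -23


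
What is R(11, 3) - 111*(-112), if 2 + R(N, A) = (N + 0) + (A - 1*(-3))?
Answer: 12447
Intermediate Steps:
R(N, A) = 1 + A + N (R(N, A) = -2 + ((N + 0) + (A - 1*(-3))) = -2 + (N + (A + 3)) = -2 + (N + (3 + A)) = -2 + (3 + A + N) = 1 + A + N)
R(11, 3) - 111*(-112) = (1 + 3 + 11) - 111*(-112) = 15 + 12432 = 12447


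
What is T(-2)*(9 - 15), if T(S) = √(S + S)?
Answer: -12*I ≈ -12.0*I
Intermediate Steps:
T(S) = √2*√S (T(S) = √(2*S) = √2*√S)
T(-2)*(9 - 15) = (√2*√(-2))*(9 - 15) = (√2*(I*√2))*(-6) = (2*I)*(-6) = -12*I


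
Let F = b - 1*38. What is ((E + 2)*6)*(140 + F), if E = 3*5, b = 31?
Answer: 13566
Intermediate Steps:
E = 15
F = -7 (F = 31 - 1*38 = 31 - 38 = -7)
((E + 2)*6)*(140 + F) = ((15 + 2)*6)*(140 - 7) = (17*6)*133 = 102*133 = 13566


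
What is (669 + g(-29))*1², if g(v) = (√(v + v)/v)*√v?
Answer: 669 + √2 ≈ 670.41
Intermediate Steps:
g(v) = √2 (g(v) = (√(2*v)/v)*√v = ((√2*√v)/v)*√v = (√2/√v)*√v = √2)
(669 + g(-29))*1² = (669 + √2)*1² = (669 + √2)*1 = 669 + √2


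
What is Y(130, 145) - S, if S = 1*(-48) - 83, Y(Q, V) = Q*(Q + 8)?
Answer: 18071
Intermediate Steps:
Y(Q, V) = Q*(8 + Q)
S = -131 (S = -48 - 83 = -131)
Y(130, 145) - S = 130*(8 + 130) - 1*(-131) = 130*138 + 131 = 17940 + 131 = 18071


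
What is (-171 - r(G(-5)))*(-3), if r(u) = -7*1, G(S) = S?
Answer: 492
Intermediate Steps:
r(u) = -7
(-171 - r(G(-5)))*(-3) = (-171 - 1*(-7))*(-3) = (-171 + 7)*(-3) = -164*(-3) = 492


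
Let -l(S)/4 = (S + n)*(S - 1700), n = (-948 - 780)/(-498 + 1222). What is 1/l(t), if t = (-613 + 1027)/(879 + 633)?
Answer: -319284/4586711125 ≈ -6.9611e-5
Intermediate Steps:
n = -432/181 (n = -1728/724 = -1728*1/724 = -432/181 ≈ -2.3867)
t = 23/84 (t = 414/1512 = 414*(1/1512) = 23/84 ≈ 0.27381)
l(S) = -4*(-1700 + S)*(-432/181 + S) (l(S) = -4*(S - 432/181)*(S - 1700) = -4*(-432/181 + S)*(-1700 + S) = -4*(-1700 + S)*(-432/181 + S))
1/l(t) = 1/(-2937600/181 - 4*(23/84)² + (1232528/181)*(23/84)) = 1/(-2937600/181 - 4*529/7056 + 7087036/3801) = 1/(-2937600/181 - 529/1764 + 7087036/3801) = 1/(-4586711125/319284) = -319284/4586711125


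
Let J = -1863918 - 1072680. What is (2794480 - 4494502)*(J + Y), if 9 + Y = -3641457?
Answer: 11182853517408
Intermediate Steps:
Y = -3641466 (Y = -9 - 3641457 = -3641466)
J = -2936598
(2794480 - 4494502)*(J + Y) = (2794480 - 4494502)*(-2936598 - 3641466) = -1700022*(-6578064) = 11182853517408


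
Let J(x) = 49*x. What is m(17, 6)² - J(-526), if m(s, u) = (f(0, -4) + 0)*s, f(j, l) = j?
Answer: 25774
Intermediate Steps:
m(s, u) = 0 (m(s, u) = (0 + 0)*s = 0*s = 0)
m(17, 6)² - J(-526) = 0² - 49*(-526) = 0 - 1*(-25774) = 0 + 25774 = 25774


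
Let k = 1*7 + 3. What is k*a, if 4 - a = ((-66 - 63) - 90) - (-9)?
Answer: 2140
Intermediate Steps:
k = 10 (k = 7 + 3 = 10)
a = 214 (a = 4 - (((-66 - 63) - 90) - (-9)) = 4 - ((-129 - 90) - 1*(-9)) = 4 - (-219 + 9) = 4 - 1*(-210) = 4 + 210 = 214)
k*a = 10*214 = 2140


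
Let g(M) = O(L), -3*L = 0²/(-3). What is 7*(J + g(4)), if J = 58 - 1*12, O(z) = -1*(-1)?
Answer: 329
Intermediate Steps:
L = 0 (L = -0²/(3*(-3)) = -0*(-1)/3 = -⅓*0 = 0)
O(z) = 1
g(M) = 1
J = 46 (J = 58 - 12 = 46)
7*(J + g(4)) = 7*(46 + 1) = 7*47 = 329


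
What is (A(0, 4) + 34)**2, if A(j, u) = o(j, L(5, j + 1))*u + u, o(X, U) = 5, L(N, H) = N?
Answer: 3364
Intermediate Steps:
A(j, u) = 6*u (A(j, u) = 5*u + u = 6*u)
(A(0, 4) + 34)**2 = (6*4 + 34)**2 = (24 + 34)**2 = 58**2 = 3364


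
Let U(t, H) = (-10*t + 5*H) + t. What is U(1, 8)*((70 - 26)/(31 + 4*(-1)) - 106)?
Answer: -87358/27 ≈ -3235.5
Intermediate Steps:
U(t, H) = -9*t + 5*H
U(1, 8)*((70 - 26)/(31 + 4*(-1)) - 106) = (-9*1 + 5*8)*((70 - 26)/(31 + 4*(-1)) - 106) = (-9 + 40)*(44/(31 - 4) - 106) = 31*(44/27 - 106) = 31*(-2818/27) = -87358/27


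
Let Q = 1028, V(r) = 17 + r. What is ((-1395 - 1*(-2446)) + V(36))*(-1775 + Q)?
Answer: -824688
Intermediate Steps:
((-1395 - 1*(-2446)) + V(36))*(-1775 + Q) = ((-1395 - 1*(-2446)) + (17 + 36))*(-1775 + 1028) = ((-1395 + 2446) + 53)*(-747) = (1051 + 53)*(-747) = 1104*(-747) = -824688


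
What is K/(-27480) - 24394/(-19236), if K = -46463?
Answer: 189727/64120 ≈ 2.9589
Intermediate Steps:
K/(-27480) - 24394/(-19236) = -46463/(-27480) - 24394/(-19236) = -46463*(-1/27480) - 24394*(-1/19236) = 46463/27480 + 12197/9618 = 189727/64120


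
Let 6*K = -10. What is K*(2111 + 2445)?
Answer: -22780/3 ≈ -7593.3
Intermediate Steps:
K = -5/3 (K = (⅙)*(-10) = -5/3 ≈ -1.6667)
K*(2111 + 2445) = -5*(2111 + 2445)/3 = -5/3*4556 = -22780/3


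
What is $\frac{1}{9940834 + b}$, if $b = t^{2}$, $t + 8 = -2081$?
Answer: $\frac{1}{14304755} \approx 6.9907 \cdot 10^{-8}$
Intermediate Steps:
$t = -2089$ ($t = -8 - 2081 = -2089$)
$b = 4363921$ ($b = \left(-2089\right)^{2} = 4363921$)
$\frac{1}{9940834 + b} = \frac{1}{9940834 + 4363921} = \frac{1}{14304755}$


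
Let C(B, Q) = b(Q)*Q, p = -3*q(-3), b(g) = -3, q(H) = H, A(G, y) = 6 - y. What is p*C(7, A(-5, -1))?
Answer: -189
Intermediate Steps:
p = 9 (p = -3*(-3) = 9)
C(B, Q) = -3*Q
p*C(7, A(-5, -1)) = 9*(-3*(6 - 1*(-1))) = 9*(-3*(6 + 1)) = 9*(-3*7) = 9*(-21) = -189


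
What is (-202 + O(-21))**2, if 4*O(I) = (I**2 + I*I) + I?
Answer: 2809/16 ≈ 175.56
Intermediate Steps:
O(I) = I**2/2 + I/4 (O(I) = ((I**2 + I*I) + I)/4 = ((I**2 + I**2) + I)/4 = (2*I**2 + I)/4 = (I + 2*I**2)/4 = I**2/2 + I/4)
(-202 + O(-21))**2 = (-202 + (1/4)*(-21)*(1 + 2*(-21)))**2 = (-202 + (1/4)*(-21)*(1 - 42))**2 = (-202 + (1/4)*(-21)*(-41))**2 = (-202 + 861/4)**2 = (53/4)**2 = 2809/16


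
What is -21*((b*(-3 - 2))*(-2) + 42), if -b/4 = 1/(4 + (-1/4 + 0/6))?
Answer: -658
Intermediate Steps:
b = -16/15 (b = -4/(4 + (-1/4 + 0/6)) = -4/(4 + (-1*1/4 + 0*(1/6))) = -4/(4 + (-1/4 + 0)) = -4/(4 - 1/4) = -4/15/4 = -4*4/15 = -16/15 ≈ -1.0667)
-21*((b*(-3 - 2))*(-2) + 42) = -21*(-16*(-3 - 2)/15*(-2) + 42) = -21*(-16/15*(-5)*(-2) + 42) = -21*((16/3)*(-2) + 42) = -21*(-32/3 + 42) = -21*94/3 = -658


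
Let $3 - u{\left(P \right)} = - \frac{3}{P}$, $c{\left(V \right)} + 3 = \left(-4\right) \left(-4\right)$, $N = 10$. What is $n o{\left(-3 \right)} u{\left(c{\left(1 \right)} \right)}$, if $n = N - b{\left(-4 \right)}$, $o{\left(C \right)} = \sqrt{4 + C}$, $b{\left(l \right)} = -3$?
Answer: $42$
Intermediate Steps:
$c{\left(V \right)} = 13$ ($c{\left(V \right)} = -3 - -16 = -3 + 16 = 13$)
$u{\left(P \right)} = 3 + \frac{3}{P}$ ($u{\left(P \right)} = 3 - - \frac{3}{P} = 3 + \frac{3}{P}$)
$n = 13$ ($n = 10 - -3 = 10 + 3 = 13$)
$n o{\left(-3 \right)} u{\left(c{\left(1 \right)} \right)} = 13 \sqrt{4 - 3} \left(3 + \frac{3}{13}\right) = 13 \sqrt{1} \left(3 + 3 \cdot \frac{1}{13}\right) = 13 \cdot 1 \left(3 + \frac{3}{13}\right) = 13 \cdot \frac{42}{13} = 42$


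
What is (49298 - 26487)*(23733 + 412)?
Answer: 550771595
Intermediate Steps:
(49298 - 26487)*(23733 + 412) = 22811*24145 = 550771595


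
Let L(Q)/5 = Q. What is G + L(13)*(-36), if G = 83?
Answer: -2257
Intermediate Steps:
L(Q) = 5*Q
G + L(13)*(-36) = 83 + (5*13)*(-36) = 83 + 65*(-36) = 83 - 2340 = -2257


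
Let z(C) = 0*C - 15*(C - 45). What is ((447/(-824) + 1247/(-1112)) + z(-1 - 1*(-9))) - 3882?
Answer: -190625923/57268 ≈ -3328.7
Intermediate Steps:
z(C) = 675 - 15*C (z(C) = 0 - 15*(-45 + C) = 0 + (675 - 15*C) = 675 - 15*C)
((447/(-824) + 1247/(-1112)) + z(-1 - 1*(-9))) - 3882 = ((447/(-824) + 1247/(-1112)) + (675 - 15*(-1 - 1*(-9)))) - 3882 = ((447*(-1/824) + 1247*(-1/1112)) + (675 - 15*(-1 + 9))) - 3882 = ((-447/824 - 1247/1112) + (675 - 15*8)) - 3882 = (-95287/57268 + (675 - 120)) - 3882 = (-95287/57268 + 555) - 3882 = 31688453/57268 - 3882 = -190625923/57268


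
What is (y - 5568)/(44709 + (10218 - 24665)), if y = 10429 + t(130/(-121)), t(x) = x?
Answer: 588051/3661702 ≈ 0.16059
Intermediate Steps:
y = 1261779/121 (y = 10429 + 130/(-121) = 10429 + 130*(-1/121) = 10429 - 130/121 = 1261779/121 ≈ 10428.)
(y - 5568)/(44709 + (10218 - 24665)) = (1261779/121 - 5568)/(44709 + (10218 - 24665)) = 588051/(121*(44709 - 14447)) = (588051/121)/30262 = (588051/121)*(1/30262) = 588051/3661702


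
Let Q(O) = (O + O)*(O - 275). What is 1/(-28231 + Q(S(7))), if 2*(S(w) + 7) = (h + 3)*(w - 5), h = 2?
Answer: -1/27123 ≈ -3.6869e-5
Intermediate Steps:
S(w) = -39/2 + 5*w/2 (S(w) = -7 + ((2 + 3)*(w - 5))/2 = -7 + (5*(-5 + w))/2 = -7 + (-25 + 5*w)/2 = -7 + (-25/2 + 5*w/2) = -39/2 + 5*w/2)
Q(O) = 2*O*(-275 + O) (Q(O) = (2*O)*(-275 + O) = 2*O*(-275 + O))
1/(-28231 + Q(S(7))) = 1/(-28231 + 2*(-39/2 + (5/2)*7)*(-275 + (-39/2 + (5/2)*7))) = 1/(-28231 + 2*(-39/2 + 35/2)*(-275 + (-39/2 + 35/2))) = 1/(-28231 + 2*(-2)*(-275 - 2)) = 1/(-28231 + 2*(-2)*(-277)) = 1/(-28231 + 1108) = 1/(-27123) = -1/27123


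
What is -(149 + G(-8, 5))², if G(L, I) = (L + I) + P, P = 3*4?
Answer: -24964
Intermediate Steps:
P = 12
G(L, I) = 12 + I + L (G(L, I) = (L + I) + 12 = (I + L) + 12 = 12 + I + L)
-(149 + G(-8, 5))² = -(149 + (12 + 5 - 8))² = -(149 + 9)² = -1*158² = -1*24964 = -24964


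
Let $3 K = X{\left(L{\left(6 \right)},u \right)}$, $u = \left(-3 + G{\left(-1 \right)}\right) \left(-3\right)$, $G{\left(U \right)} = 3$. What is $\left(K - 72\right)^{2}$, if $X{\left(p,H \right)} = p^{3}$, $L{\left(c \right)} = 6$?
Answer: $0$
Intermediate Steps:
$u = 0$ ($u = \left(-3 + 3\right) \left(-3\right) = 0 \left(-3\right) = 0$)
$K = 72$ ($K = \frac{6^{3}}{3} = \frac{1}{3} \cdot 216 = 72$)
$\left(K - 72\right)^{2} = \left(72 - 72\right)^{2} = 0^{2} = 0$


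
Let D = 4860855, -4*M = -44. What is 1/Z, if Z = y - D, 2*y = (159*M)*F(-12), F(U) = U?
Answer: -1/4871349 ≈ -2.0528e-7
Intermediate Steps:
M = 11 (M = -¼*(-44) = 11)
y = -10494 (y = ((159*11)*(-12))/2 = (1749*(-12))/2 = (½)*(-20988) = -10494)
Z = -4871349 (Z = -10494 - 1*4860855 = -10494 - 4860855 = -4871349)
1/Z = 1/(-4871349) = -1/4871349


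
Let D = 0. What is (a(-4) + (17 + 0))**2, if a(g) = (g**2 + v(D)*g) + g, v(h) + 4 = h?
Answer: 2025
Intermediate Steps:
v(h) = -4 + h
a(g) = g**2 - 3*g (a(g) = (g**2 + (-4 + 0)*g) + g = (g**2 - 4*g) + g = g**2 - 3*g)
(a(-4) + (17 + 0))**2 = (-4*(-3 - 4) + (17 + 0))**2 = (-4*(-7) + 17)**2 = (28 + 17)**2 = 45**2 = 2025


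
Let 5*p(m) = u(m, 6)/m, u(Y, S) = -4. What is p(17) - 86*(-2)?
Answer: 14616/85 ≈ 171.95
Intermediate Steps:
p(m) = -4/(5*m) (p(m) = (-4/m)/5 = -4/(5*m))
p(17) - 86*(-2) = -⅘/17 - 86*(-2) = -⅘*1/17 - 1*(-172) = -4/85 + 172 = 14616/85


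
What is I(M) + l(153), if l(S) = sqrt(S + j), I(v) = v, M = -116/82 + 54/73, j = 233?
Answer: -2020/2993 + sqrt(386) ≈ 18.972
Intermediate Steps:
M = -2020/2993 (M = -116*1/82 + 54*(1/73) = -58/41 + 54/73 = -2020/2993 ≈ -0.67491)
l(S) = sqrt(233 + S) (l(S) = sqrt(S + 233) = sqrt(233 + S))
I(M) + l(153) = -2020/2993 + sqrt(233 + 153) = -2020/2993 + sqrt(386)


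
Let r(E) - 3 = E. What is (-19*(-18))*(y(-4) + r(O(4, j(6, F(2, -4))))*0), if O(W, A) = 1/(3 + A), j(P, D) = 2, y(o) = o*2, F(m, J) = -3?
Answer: -2736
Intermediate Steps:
y(o) = 2*o
r(E) = 3 + E
(-19*(-18))*(y(-4) + r(O(4, j(6, F(2, -4))))*0) = (-19*(-18))*(2*(-4) + (3 + 1/(3 + 2))*0) = 342*(-8 + (3 + 1/5)*0) = 342*(-8 + (3 + ⅕)*0) = 342*(-8 + (16/5)*0) = 342*(-8 + 0) = 342*(-8) = -2736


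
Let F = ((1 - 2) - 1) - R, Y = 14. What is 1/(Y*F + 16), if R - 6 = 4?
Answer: -1/152 ≈ -0.0065789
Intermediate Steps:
R = 10 (R = 6 + 4 = 10)
F = -12 (F = ((1 - 2) - 1) - 1*10 = (-1 - 1) - 10 = -2 - 10 = -12)
1/(Y*F + 16) = 1/(14*(-12) + 16) = 1/(-168 + 16) = 1/(-152) = -1/152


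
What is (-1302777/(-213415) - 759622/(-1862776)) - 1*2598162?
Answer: -516441004355274199/198772170020 ≈ -2.5982e+6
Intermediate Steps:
(-1302777/(-213415) - 759622/(-1862776)) - 1*2598162 = (-1302777*(-1/213415) - 759622*(-1/1862776)) - 2598162 = (1302777/213415 + 379811/931388) - 2598162 = 1294448229041/198772170020 - 2598162 = -516441004355274199/198772170020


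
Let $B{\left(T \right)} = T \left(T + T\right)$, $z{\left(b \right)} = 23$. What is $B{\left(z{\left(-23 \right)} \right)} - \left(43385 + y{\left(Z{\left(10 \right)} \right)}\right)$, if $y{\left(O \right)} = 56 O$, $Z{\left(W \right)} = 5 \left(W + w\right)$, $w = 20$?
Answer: $-50727$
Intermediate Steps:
$Z{\left(W \right)} = 100 + 5 W$ ($Z{\left(W \right)} = 5 \left(W + 20\right) = 5 \left(20 + W\right) = 100 + 5 W$)
$B{\left(T \right)} = 2 T^{2}$ ($B{\left(T \right)} = T 2 T = 2 T^{2}$)
$B{\left(z{\left(-23 \right)} \right)} - \left(43385 + y{\left(Z{\left(10 \right)} \right)}\right) = 2 \cdot 23^{2} - \left(43385 + 56 \left(100 + 5 \cdot 10\right)\right) = 2 \cdot 529 - \left(43385 + 56 \left(100 + 50\right)\right) = 1058 - \left(43385 + 56 \cdot 150\right) = 1058 - 51785 = -50727$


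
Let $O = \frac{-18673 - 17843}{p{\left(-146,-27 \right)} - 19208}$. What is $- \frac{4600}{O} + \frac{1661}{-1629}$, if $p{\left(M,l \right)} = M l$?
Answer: $- \frac{561053419}{291591} \approx -1924.1$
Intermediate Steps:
$O = \frac{1074}{449}$ ($O = \frac{-18673 - 17843}{\left(-146\right) \left(-27\right) - 19208} = - \frac{36516}{3942 - 19208} = - \frac{36516}{-15266} = \left(-36516\right) \left(- \frac{1}{15266}\right) = \frac{1074}{449} \approx 2.392$)
$- \frac{4600}{O} + \frac{1661}{-1629} = - \frac{4600}{\frac{1074}{449}} + \frac{1661}{-1629} = \left(-4600\right) \frac{449}{1074} + 1661 \left(- \frac{1}{1629}\right) = - \frac{1032700}{537} - \frac{1661}{1629} = - \frac{561053419}{291591}$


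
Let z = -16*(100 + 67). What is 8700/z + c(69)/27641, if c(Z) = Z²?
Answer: -56938827/18464188 ≈ -3.0837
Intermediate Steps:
z = -2672 (z = -16*167 = -2672)
8700/z + c(69)/27641 = 8700/(-2672) + 69²/27641 = 8700*(-1/2672) + 4761*(1/27641) = -2175/668 + 4761/27641 = -56938827/18464188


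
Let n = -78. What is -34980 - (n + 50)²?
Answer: -35764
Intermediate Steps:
-34980 - (n + 50)² = -34980 - (-78 + 50)² = -34980 - 1*(-28)² = -34980 - 1*784 = -34980 - 784 = -35764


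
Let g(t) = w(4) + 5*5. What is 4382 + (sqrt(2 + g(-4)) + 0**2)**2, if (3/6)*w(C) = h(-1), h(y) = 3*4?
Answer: 4433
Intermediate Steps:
h(y) = 12
w(C) = 24 (w(C) = 2*12 = 24)
g(t) = 49 (g(t) = 24 + 5*5 = 24 + 25 = 49)
4382 + (sqrt(2 + g(-4)) + 0**2)**2 = 4382 + (sqrt(2 + 49) + 0**2)**2 = 4382 + (sqrt(51) + 0)**2 = 4382 + (sqrt(51))**2 = 4382 + 51 = 4433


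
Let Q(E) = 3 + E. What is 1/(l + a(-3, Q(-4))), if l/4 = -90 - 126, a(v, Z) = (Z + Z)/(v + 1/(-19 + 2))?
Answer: -26/22447 ≈ -0.0011583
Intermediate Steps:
a(v, Z) = 2*Z/(-1/17 + v) (a(v, Z) = (2*Z)/(v + 1/(-17)) = (2*Z)/(v - 1/17) = (2*Z)/(-1/17 + v) = 2*Z/(-1/17 + v))
l = -864 (l = 4*(-90 - 126) = 4*(-216) = -864)
1/(l + a(-3, Q(-4))) = 1/(-864 + 34*(3 - 4)/(-1 + 17*(-3))) = 1/(-864 + 34*(-1)/(-1 - 51)) = 1/(-864 + 34*(-1)/(-52)) = 1/(-864 + 34*(-1)*(-1/52)) = 1/(-864 + 17/26) = 1/(-22447/26) = -26/22447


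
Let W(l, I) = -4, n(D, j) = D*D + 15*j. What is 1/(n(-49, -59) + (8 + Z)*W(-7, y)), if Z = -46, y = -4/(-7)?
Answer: 1/1668 ≈ 0.00059952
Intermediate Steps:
y = 4/7 (y = -4*(-⅐) = 4/7 ≈ 0.57143)
n(D, j) = D² + 15*j
1/(n(-49, -59) + (8 + Z)*W(-7, y)) = 1/(((-49)² + 15*(-59)) + (8 - 46)*(-4)) = 1/((2401 - 885) - 38*(-4)) = 1/(1516 + 152) = 1/1668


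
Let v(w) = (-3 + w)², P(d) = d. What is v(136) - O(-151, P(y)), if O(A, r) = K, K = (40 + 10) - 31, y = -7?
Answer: 17670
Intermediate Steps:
K = 19 (K = 50 - 31 = 19)
O(A, r) = 19
v(136) - O(-151, P(y)) = (-3 + 136)² - 1*19 = 133² - 19 = 17689 - 19 = 17670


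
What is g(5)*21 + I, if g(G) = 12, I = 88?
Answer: 340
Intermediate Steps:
g(5)*21 + I = 12*21 + 88 = 252 + 88 = 340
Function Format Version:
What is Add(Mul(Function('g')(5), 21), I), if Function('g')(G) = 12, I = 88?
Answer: 340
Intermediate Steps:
Add(Mul(Function('g')(5), 21), I) = Add(Mul(12, 21), 88) = Add(252, 88) = 340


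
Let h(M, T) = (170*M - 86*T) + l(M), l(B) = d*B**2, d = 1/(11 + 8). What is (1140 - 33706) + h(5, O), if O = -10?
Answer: -586239/19 ≈ -30855.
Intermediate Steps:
d = 1/19 ≈ 0.052632
l(B) = B**2/19
h(M, T) = -86*T + 170*M + M**2/19 (h(M, T) = (170*M - 86*T) + M**2/19 = (-86*T + 170*M) + M**2/19 = -86*T + 170*M + M**2/19)
(1140 - 33706) + h(5, O) = (1140 - 33706) + (-86*(-10) + 170*5 + (1/19)*5**2) = -32566 + (860 + 850 + (1/19)*25) = -32566 + (860 + 850 + 25/19) = -32566 + 32515/19 = -586239/19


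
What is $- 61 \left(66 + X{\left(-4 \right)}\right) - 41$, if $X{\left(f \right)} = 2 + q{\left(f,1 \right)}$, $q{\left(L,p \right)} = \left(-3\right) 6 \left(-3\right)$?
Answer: $-7483$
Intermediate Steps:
$q{\left(L,p \right)} = 54$ ($q{\left(L,p \right)} = \left(-18\right) \left(-3\right) = 54$)
$X{\left(f \right)} = 56$ ($X{\left(f \right)} = 2 + 54 = 56$)
$- 61 \left(66 + X{\left(-4 \right)}\right) - 41 = - 61 \left(66 + 56\right) - 41 = \left(-61\right) 122 - 41 = -7442 - 41 = -7483$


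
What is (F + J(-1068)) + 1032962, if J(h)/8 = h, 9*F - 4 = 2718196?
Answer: 11937962/9 ≈ 1.3264e+6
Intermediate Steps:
F = 2718200/9 (F = 4/9 + (⅑)*2718196 = 4/9 + 2718196/9 = 2718200/9 ≈ 3.0202e+5)
J(h) = 8*h
(F + J(-1068)) + 1032962 = (2718200/9 + 8*(-1068)) + 1032962 = (2718200/9 - 8544) + 1032962 = 2641304/9 + 1032962 = 11937962/9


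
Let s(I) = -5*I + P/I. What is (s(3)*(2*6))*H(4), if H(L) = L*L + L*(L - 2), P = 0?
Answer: -4320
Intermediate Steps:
H(L) = L² + L*(-2 + L)
s(I) = -5*I (s(I) = -5*I + 0/I = -5*I + 0 = -5*I)
(s(3)*(2*6))*H(4) = ((-5*3)*(2*6))*(2*4*(-1 + 4)) = (-15*12)*(2*4*3) = -180*24 = -4320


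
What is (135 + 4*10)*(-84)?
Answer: -14700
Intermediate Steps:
(135 + 4*10)*(-84) = (135 + 40)*(-84) = 175*(-84) = -14700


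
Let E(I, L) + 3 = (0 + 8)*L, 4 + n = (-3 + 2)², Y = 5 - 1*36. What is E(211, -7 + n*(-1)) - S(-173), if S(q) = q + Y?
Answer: 169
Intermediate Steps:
Y = -31 (Y = 5 - 36 = -31)
n = -3 (n = -4 + (-3 + 2)² = -4 + (-1)² = -4 + 1 = -3)
E(I, L) = -3 + 8*L (E(I, L) = -3 + (0 + 8)*L = -3 + 8*L)
S(q) = -31 + q (S(q) = q - 31 = -31 + q)
E(211, -7 + n*(-1)) - S(-173) = (-3 + 8*(-7 - 3*(-1))) - (-31 - 173) = (-3 + 8*(-7 + 3)) - 1*(-204) = (-3 + 8*(-4)) + 204 = (-3 - 32) + 204 = -35 + 204 = 169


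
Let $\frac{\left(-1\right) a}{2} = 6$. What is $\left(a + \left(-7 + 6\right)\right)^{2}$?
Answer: $169$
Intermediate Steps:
$a = -12$ ($a = \left(-2\right) 6 = -12$)
$\left(a + \left(-7 + 6\right)\right)^{2} = \left(-12 + \left(-7 + 6\right)\right)^{2} = \left(-12 - 1\right)^{2} = \left(-13\right)^{2} = 169$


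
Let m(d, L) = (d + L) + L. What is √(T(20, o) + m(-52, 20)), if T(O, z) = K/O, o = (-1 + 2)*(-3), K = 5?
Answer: I*√47/2 ≈ 3.4278*I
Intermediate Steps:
m(d, L) = d + 2*L (m(d, L) = (L + d) + L = d + 2*L)
o = -3 (o = 1*(-3) = -3)
T(O, z) = 5/O
√(T(20, o) + m(-52, 20)) = √(5/20 + (-52 + 2*20)) = √(5*(1/20) + (-52 + 40)) = √(¼ - 12) = √(-47/4) = I*√47/2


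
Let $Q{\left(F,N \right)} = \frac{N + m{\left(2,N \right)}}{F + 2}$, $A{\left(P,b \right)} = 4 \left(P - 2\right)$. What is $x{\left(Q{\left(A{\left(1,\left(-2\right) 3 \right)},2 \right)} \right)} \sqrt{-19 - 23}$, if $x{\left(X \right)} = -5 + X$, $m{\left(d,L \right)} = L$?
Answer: $- 7 i \sqrt{42} \approx - 45.365 i$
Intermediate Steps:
$A{\left(P,b \right)} = -8 + 4 P$ ($A{\left(P,b \right)} = 4 \left(-2 + P\right) = -8 + 4 P$)
$Q{\left(F,N \right)} = \frac{2 N}{2 + F}$ ($Q{\left(F,N \right)} = \frac{N + N}{F + 2} = \frac{2 N}{2 + F}$)
$x{\left(Q{\left(A{\left(1,\left(-2\right) 3 \right)},2 \right)} \right)} \sqrt{-19 - 23} = \left(-5 + 2 \cdot 2 \frac{1}{2 + \left(-8 + 4 \cdot 1\right)}\right) \sqrt{-19 - 23} = \left(-5 + 2 \cdot 2 \frac{1}{2 + \left(-8 + 4\right)}\right) \sqrt{-42} = \left(-5 + 2 \cdot 2 \frac{1}{2 - 4}\right) i \sqrt{42} = \left(-5 + 2 \cdot 2 \frac{1}{-2}\right) i \sqrt{42} = \left(-5 + 2 \cdot 2 \left(- \frac{1}{2}\right)\right) i \sqrt{42} = \left(-5 - 2\right) i \sqrt{42} = - 7 i \sqrt{42}$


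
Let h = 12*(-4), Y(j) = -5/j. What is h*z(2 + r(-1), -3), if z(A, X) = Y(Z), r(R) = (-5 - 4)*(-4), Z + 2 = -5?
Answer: -240/7 ≈ -34.286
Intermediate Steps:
Z = -7 (Z = -2 - 5 = -7)
r(R) = 36 (r(R) = -9*(-4) = 36)
z(A, X) = 5/7 (z(A, X) = -5/(-7) = -5*(-1/7) = 5/7)
h = -48
h*z(2 + r(-1), -3) = -48*5/7 = -240/7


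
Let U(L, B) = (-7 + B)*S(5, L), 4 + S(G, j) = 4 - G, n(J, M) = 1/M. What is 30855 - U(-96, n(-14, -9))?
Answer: 277375/9 ≈ 30819.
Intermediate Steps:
S(G, j) = -G (S(G, j) = -4 + (4 - G) = -G)
U(L, B) = 35 - 5*B (U(L, B) = (-7 + B)*(-1*5) = (-7 + B)*(-5) = 35 - 5*B)
30855 - U(-96, n(-14, -9)) = 30855 - (35 - 5/(-9)) = 30855 - (35 - 5*(-⅑)) = 30855 - (35 + 5/9) = 30855 - 1*320/9 = 30855 - 320/9 = 277375/9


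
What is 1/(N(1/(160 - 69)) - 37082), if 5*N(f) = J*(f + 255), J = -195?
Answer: -7/329192 ≈ -2.1264e-5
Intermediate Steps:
N(f) = -9945 - 39*f (N(f) = (-195*(f + 255))/5 = (-195*(255 + f))/5 = (-49725 - 195*f)/5 = -9945 - 39*f)
1/(N(1/(160 - 69)) - 37082) = 1/((-9945 - 39/(160 - 69)) - 37082) = 1/((-9945 - 39/91) - 37082) = 1/((-9945 - 39*1/91) - 37082) = 1/((-9945 - 3/7) - 37082) = 1/(-69618/7 - 37082) = 1/(-329192/7) = -7/329192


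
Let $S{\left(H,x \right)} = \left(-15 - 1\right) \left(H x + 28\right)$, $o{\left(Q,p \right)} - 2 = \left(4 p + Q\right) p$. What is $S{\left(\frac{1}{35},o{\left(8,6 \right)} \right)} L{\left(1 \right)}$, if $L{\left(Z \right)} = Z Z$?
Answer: $- \frac{18784}{35} \approx -536.69$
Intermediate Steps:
$L{\left(Z \right)} = Z^{2}$
$o{\left(Q,p \right)} = 2 + p \left(Q + 4 p\right)$ ($o{\left(Q,p \right)} = 2 + \left(4 p + Q\right) p = 2 + \left(Q + 4 p\right) p = 2 + p \left(Q + 4 p\right)$)
$S{\left(H,x \right)} = -448 - 16 H x$ ($S{\left(H,x \right)} = - 16 \left(28 + H x\right) = -448 - 16 H x$)
$S{\left(\frac{1}{35},o{\left(8,6 \right)} \right)} L{\left(1 \right)} = \left(-448 - \frac{16 \left(2 + 4 \cdot 6^{2} + 8 \cdot 6\right)}{35}\right) 1^{2} = \left(-448 - \frac{16 \left(2 + 4 \cdot 36 + 48\right)}{35}\right) 1 = \left(-448 - \frac{16 \left(2 + 144 + 48\right)}{35}\right) 1 = \left(-448 - \frac{16}{35} \cdot 194\right) 1 = \left(-448 - \frac{3104}{35}\right) 1 = \left(- \frac{18784}{35}\right) 1 = - \frac{18784}{35}$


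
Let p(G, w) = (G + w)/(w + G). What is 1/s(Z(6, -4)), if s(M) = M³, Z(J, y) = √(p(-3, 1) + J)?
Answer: √7/49 ≈ 0.053995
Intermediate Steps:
p(G, w) = 1 (p(G, w) = (G + w)/(G + w) = 1)
Z(J, y) = √(1 + J)
1/s(Z(6, -4)) = 1/((√(1 + 6))³) = 1/((√7)³) = 1/(7*√7) = √7/49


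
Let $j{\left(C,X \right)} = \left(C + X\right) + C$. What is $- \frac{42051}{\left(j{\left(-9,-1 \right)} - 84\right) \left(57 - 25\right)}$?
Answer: $\frac{42051}{3296} \approx 12.758$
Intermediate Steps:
$j{\left(C,X \right)} = X + 2 C$
$- \frac{42051}{\left(j{\left(-9,-1 \right)} - 84\right) \left(57 - 25\right)} = - \frac{42051}{\left(\left(-1 + 2 \left(-9\right)\right) - 84\right) \left(57 - 25\right)} = - \frac{42051}{\left(\left(-1 - 18\right) - 84\right) 32} = - \frac{42051}{\left(-19 - 84\right) 32} = - \frac{42051}{\left(-103\right) 32} = - \frac{42051}{-3296} = \left(-42051\right) \left(- \frac{1}{3296}\right) = \frac{42051}{3296}$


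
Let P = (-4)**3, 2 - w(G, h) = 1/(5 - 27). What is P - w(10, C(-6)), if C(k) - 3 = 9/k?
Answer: -1453/22 ≈ -66.045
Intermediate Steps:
C(k) = 3 + 9/k
w(G, h) = 45/22 (w(G, h) = 2 - 1/(5 - 27) = 2 - 1/(-22) = 2 - 1*(-1/22) = 2 + 1/22 = 45/22)
P = -64
P - w(10, C(-6)) = -64 - 1*45/22 = -64 - 45/22 = -1453/22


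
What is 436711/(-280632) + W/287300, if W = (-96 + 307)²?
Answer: -2567569387/1832399400 ≈ -1.4012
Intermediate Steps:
W = 44521 (W = 211² = 44521)
436711/(-280632) + W/287300 = 436711/(-280632) + 44521/287300 = 436711*(-1/280632) + 44521*(1/287300) = -39701/25512 + 44521/287300 = -2567569387/1832399400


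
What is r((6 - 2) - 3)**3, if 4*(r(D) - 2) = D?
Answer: 729/64 ≈ 11.391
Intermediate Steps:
r(D) = 2 + D/4
r((6 - 2) - 3)**3 = (2 + ((6 - 2) - 3)/4)**3 = (2 + (4 - 3)/4)**3 = (2 + (1/4)*1)**3 = (2 + 1/4)**3 = (9/4)**3 = 729/64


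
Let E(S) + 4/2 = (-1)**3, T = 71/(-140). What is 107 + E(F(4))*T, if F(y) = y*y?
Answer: 15193/140 ≈ 108.52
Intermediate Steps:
T = -71/140 (T = 71*(-1/140) = -71/140 ≈ -0.50714)
F(y) = y**2
E(S) = -3 (E(S) = -2 + (-1)**3 = -2 - 1 = -3)
107 + E(F(4))*T = 107 - 3*(-71/140) = 107 + 213/140 = 15193/140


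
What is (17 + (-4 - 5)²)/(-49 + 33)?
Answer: -49/8 ≈ -6.1250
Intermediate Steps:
(17 + (-4 - 5)²)/(-49 + 33) = (17 + (-9)²)/(-16) = -(17 + 81)/16 = -1/16*98 = -49/8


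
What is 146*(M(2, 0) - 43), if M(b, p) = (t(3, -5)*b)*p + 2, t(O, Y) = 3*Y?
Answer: -5986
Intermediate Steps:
M(b, p) = 2 - 15*b*p (M(b, p) = ((3*(-5))*b)*p + 2 = (-15*b)*p + 2 = -15*b*p + 2 = 2 - 15*b*p)
146*(M(2, 0) - 43) = 146*((2 - 15*2*0) - 43) = 146*((2 + 0) - 43) = 146*(2 - 43) = 146*(-41) = -5986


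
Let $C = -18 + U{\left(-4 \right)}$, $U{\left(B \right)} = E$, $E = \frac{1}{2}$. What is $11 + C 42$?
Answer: $-724$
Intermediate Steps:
$E = \frac{1}{2} \approx 0.5$
$U{\left(B \right)} = \frac{1}{2}$
$C = - \frac{35}{2}$ ($C = -18 + \frac{1}{2} = - \frac{35}{2} \approx -17.5$)
$11 + C 42 = 11 - 735 = -724$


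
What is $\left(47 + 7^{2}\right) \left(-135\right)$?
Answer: $-12960$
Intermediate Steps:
$\left(47 + 7^{2}\right) \left(-135\right) = \left(47 + 49\right) \left(-135\right) = 96 \left(-135\right) = -12960$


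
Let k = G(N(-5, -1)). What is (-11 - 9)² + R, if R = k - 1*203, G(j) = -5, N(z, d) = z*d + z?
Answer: 192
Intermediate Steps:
N(z, d) = z + d*z (N(z, d) = d*z + z = z + d*z)
k = -5
R = -208 (R = -5 - 1*203 = -5 - 203 = -208)
(-11 - 9)² + R = (-11 - 9)² - 208 = (-20)² - 208 = 400 - 208 = 192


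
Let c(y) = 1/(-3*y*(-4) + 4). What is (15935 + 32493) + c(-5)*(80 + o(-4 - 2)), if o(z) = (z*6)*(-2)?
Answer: 338977/7 ≈ 48425.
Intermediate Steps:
c(y) = 1/(4 + 12*y) (c(y) = 1/(12*y + 4) = 1/(4 + 12*y))
o(z) = -12*z (o(z) = (6*z)*(-2) = -12*z)
(15935 + 32493) + c(-5)*(80 + o(-4 - 2)) = (15935 + 32493) + (1/(4*(1 + 3*(-5))))*(80 - 12*(-4 - 2)) = 48428 + (1/(4*(1 - 15)))*(80 - 12*(-6)) = 48428 + ((1/4)/(-14))*(80 + 72) = 48428 + ((1/4)*(-1/14))*152 = 48428 - 1/56*152 = 48428 - 19/7 = 338977/7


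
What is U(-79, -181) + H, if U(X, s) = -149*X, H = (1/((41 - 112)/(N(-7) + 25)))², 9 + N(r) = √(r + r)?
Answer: 59337853/5041 + 32*I*√14/5041 ≈ 11771.0 + 0.023752*I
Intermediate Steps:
N(r) = -9 + √2*√r (N(r) = -9 + √(r + r) = -9 + √(2*r) = -9 + √2*√r)
H = (-16/71 - I*√14/71)² (H = (1/((41 - 112)/((-9 + √2*√(-7)) + 25)))² = (1/(-71/((-9 + √2*(I*√7)) + 25)))² = (1/(-71/((-9 + I*√14) + 25)))² = (1/(-71/(16 + I*√14)))² = (-16/71 - I*√14/71)² ≈ 0.048006 + 0.023752*I)
U(-79, -181) + H = -149*(-79) + (16 + I*√14)²/5041 = 11771 + (16 + I*√14)²/5041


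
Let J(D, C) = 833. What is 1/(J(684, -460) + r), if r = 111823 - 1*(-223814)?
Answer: 1/336470 ≈ 2.9720e-6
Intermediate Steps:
r = 335637 (r = 111823 + 223814 = 335637)
1/(J(684, -460) + r) = 1/(833 + 335637) = 1/336470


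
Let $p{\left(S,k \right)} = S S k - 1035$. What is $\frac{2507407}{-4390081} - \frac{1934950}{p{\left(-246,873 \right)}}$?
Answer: $- \frac{140959477341181}{231925490054073} \approx -0.60778$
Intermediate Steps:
$p{\left(S,k \right)} = -1035 + k S^{2}$ ($p{\left(S,k \right)} = S^{2} k - 1035 = k S^{2} - 1035 = -1035 + k S^{2}$)
$\frac{2507407}{-4390081} - \frac{1934950}{p{\left(-246,873 \right)}} = \frac{2507407}{-4390081} - \frac{1934950}{-1035 + 873 \left(-246\right)^{2}} = 2507407 \left(- \frac{1}{4390081}\right) - \frac{1934950}{-1035 + 873 \cdot 60516} = - \frac{2507407}{4390081} - \frac{1934950}{-1035 + 52830468} = - \frac{2507407}{4390081} - \frac{1934950}{52829433} = - \frac{140959477341181}{231925490054073}$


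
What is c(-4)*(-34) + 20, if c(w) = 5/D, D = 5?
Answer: -14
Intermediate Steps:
c(w) = 1 (c(w) = 5/5 = 5*(⅕) = 1)
c(-4)*(-34) + 20 = 1*(-34) + 20 = -34 + 20 = -14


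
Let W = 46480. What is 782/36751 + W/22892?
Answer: 431522006/210325973 ≈ 2.0517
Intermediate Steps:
782/36751 + W/22892 = 782/36751 + 46480/22892 = 782*(1/36751) + 46480*(1/22892) = 782/36751 + 11620/5723 = 431522006/210325973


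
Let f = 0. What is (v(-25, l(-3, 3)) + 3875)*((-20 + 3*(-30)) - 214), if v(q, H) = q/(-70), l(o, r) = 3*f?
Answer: -8789310/7 ≈ -1.2556e+6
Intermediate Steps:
l(o, r) = 0 (l(o, r) = 3*0 = 0)
v(q, H) = -q/70 (v(q, H) = q*(-1/70) = -q/70)
(v(-25, l(-3, 3)) + 3875)*((-20 + 3*(-30)) - 214) = (-1/70*(-25) + 3875)*((-20 + 3*(-30)) - 214) = (5/14 + 3875)*((-20 - 90) - 214) = 54255*(-110 - 214)/14 = (54255/14)*(-324) = -8789310/7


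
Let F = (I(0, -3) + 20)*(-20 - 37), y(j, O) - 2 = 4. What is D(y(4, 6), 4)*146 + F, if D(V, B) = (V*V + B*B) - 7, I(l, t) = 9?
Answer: 4917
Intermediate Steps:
y(j, O) = 6 (y(j, O) = 2 + 4 = 6)
D(V, B) = -7 + B**2 + V**2 (D(V, B) = (V**2 + B**2) - 7 = (B**2 + V**2) - 7 = -7 + B**2 + V**2)
F = -1653 (F = (9 + 20)*(-20 - 37) = 29*(-57) = -1653)
D(y(4, 6), 4)*146 + F = (-7 + 4**2 + 6**2)*146 - 1653 = (-7 + 16 + 36)*146 - 1653 = 45*146 - 1653 = 6570 - 1653 = 4917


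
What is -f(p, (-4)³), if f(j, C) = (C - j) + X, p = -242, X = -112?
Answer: -66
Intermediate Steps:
f(j, C) = -112 + C - j (f(j, C) = (C - j) - 112 = -112 + C - j)
-f(p, (-4)³) = -(-112 + (-4)³ - 1*(-242)) = -(-112 - 64 + 242) = -1*66 = -66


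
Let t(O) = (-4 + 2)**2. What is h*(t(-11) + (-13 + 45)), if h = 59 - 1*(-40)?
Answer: 3564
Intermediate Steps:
h = 99 (h = 59 + 40 = 99)
t(O) = 4 (t(O) = (-2)**2 = 4)
h*(t(-11) + (-13 + 45)) = 99*(4 + (-13 + 45)) = 99*(4 + 32) = 99*36 = 3564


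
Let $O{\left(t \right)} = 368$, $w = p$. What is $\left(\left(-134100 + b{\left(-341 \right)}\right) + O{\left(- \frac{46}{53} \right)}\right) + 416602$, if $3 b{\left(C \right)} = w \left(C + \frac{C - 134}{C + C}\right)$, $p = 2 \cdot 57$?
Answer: $\frac{92049017}{341} \approx 2.6994 \cdot 10^{5}$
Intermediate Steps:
$p = 114$
$w = 114$
$b{\left(C \right)} = 38 C + \frac{19 \left(-134 + C\right)}{C}$ ($b{\left(C \right)} = \frac{114 \left(C + \frac{C - 134}{C + C}\right)}{3} = \frac{114 \left(C + \frac{-134 + C}{2 C}\right)}{3} = \frac{114 C + \frac{57 \left(-134 + C\right)}{C}}{3} = 38 C + \frac{19 \left(-134 + C\right)}{C}$)
$\left(\left(-134100 + b{\left(-341 \right)}\right) + O{\left(- \frac{46}{53} \right)}\right) + 416602 = \left(\left(-134100 + \left(19 - \frac{2546}{-341} + 38 \left(-341\right)\right)\right) + 368\right) + 416602 = \left(\left(-134100 - \frac{4409653}{341}\right) + 368\right) + 416602 = \left(- \frac{50137753}{341} + 368\right) + 416602 = - \frac{50012265}{341} + 416602 = \frac{92049017}{341}$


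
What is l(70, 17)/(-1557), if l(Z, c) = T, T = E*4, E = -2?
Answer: 8/1557 ≈ 0.0051381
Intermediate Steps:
T = -8 (T = -2*4 = -8)
l(Z, c) = -8
l(70, 17)/(-1557) = -8/(-1557) = -8*(-1/1557) = 8/1557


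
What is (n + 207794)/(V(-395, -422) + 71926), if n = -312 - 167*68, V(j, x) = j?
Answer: 196126/71531 ≈ 2.7418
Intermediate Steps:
n = -11668 (n = -312 - 11356 = -11668)
(n + 207794)/(V(-395, -422) + 71926) = (-11668 + 207794)/(-395 + 71926) = 196126/71531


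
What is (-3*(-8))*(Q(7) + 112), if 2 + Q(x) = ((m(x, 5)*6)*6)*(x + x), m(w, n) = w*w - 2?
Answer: 571152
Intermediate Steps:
m(w, n) = -2 + w**2 (m(w, n) = w**2 - 2 = -2 + w**2)
Q(x) = -2 + 2*x*(-72 + 36*x**2) (Q(x) = -2 + (((-2 + x**2)*6)*6)*(x + x) = -2 + ((-12 + 6*x**2)*6)*(2*x) = -2 + (-72 + 36*x**2)*(2*x) = -2 + 2*x*(-72 + 36*x**2))
(-3*(-8))*(Q(7) + 112) = (-3*(-8))*((-2 - 144*7 + 72*7**3) + 112) = 24*((-2 - 1008 + 72*343) + 112) = 24*((-2 - 1008 + 24696) + 112) = 24*(23686 + 112) = 24*23798 = 571152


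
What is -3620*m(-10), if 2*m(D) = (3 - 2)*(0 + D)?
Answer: 18100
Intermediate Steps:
m(D) = D/2 (m(D) = ((3 - 2)*(0 + D))/2 = (1*D)/2 = D/2)
-3620*m(-10) = -1810*(-10) = -3620*(-5) = 18100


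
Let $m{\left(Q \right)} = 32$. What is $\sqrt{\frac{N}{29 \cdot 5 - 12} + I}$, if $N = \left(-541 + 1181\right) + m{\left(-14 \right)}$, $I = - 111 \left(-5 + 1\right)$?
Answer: $\frac{6 \sqrt{4503}}{19} \approx 21.191$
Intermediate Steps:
$I = 444$ ($I = \left(-111\right) \left(-4\right) = 444$)
$N = 672$ ($N = \left(-541 + 1181\right) + 32 = 640 + 32 = 672$)
$\sqrt{\frac{N}{29 \cdot 5 - 12} + I} = \sqrt{\frac{672}{29 \cdot 5 - 12} + 444} = \sqrt{\frac{672}{145 - 12} + 444} = \sqrt{\frac{672}{133} + 444} = \sqrt{672 \cdot \frac{1}{133} + 444} = \sqrt{\frac{96}{19} + 444} = \sqrt{\frac{8532}{19}} = \frac{6 \sqrt{4503}}{19}$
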